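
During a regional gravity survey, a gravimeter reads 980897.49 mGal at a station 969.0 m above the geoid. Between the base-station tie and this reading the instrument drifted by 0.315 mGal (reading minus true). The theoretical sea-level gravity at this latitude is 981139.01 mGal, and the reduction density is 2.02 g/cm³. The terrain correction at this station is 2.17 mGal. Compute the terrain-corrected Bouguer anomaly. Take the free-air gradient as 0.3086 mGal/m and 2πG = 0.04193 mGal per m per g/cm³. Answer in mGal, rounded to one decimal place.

-22.7

Drift-corrected reading = 980897.49 − (0.315) = 980897.175 mGal
Free-air correction = 0.3086 × 969.0 = 299.03 mGal
Free-air anomaly = 980897.175 − 981139.01 + (299.03) = 57.195 mGal
Bouguer slab correction = 0.04193 × 2.02 × 969.0 = 82.07 mGal
Simple Bouguer anomaly = 57.195 − (82.07) = -24.875 mGal
Complete Bouguer anomaly = -24.875 + 2.17 = -22.705 mGal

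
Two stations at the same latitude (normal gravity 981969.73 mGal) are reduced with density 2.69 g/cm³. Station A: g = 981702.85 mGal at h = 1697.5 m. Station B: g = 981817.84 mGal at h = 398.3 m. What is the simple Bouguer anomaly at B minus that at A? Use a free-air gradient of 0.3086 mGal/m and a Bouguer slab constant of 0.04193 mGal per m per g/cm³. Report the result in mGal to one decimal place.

-139.4

Δg_SB(A) = 981702.85 − 981969.73 + 0.3086×1697.5 − 0.04193×2.69×1697.5 = 65.50 mGal
Δg_SB(B) = 981817.84 − 981969.73 + 0.3086×398.3 − 0.04193×2.69×398.3 = -73.90 mGal
Difference = -73.90 − (65.50) = -139.40 mGal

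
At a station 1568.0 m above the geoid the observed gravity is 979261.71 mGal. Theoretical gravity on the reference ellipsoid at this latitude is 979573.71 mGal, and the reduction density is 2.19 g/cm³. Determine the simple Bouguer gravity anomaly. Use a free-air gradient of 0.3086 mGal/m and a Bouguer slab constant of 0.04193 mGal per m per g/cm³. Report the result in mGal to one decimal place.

Free-air correction = 0.3086 × 1568.0 = 483.88 mGal
Free-air anomaly = 979261.71 − 979573.71 + (483.88) = 171.88 mGal
Bouguer slab correction = 0.04193 × 2.19 × 1568.0 = 143.98 mGal
Simple Bouguer anomaly = 171.88 − (143.98) = 27.90 mGal

27.9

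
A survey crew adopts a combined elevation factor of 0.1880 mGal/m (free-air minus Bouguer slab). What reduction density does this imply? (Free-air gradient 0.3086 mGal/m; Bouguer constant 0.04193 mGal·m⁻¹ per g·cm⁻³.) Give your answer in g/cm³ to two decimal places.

0.1880 = 0.3086 − 0.04193 × ρ
ρ = (0.3086 − 0.1880) / 0.04193 = 2.88 g/cm³

2.88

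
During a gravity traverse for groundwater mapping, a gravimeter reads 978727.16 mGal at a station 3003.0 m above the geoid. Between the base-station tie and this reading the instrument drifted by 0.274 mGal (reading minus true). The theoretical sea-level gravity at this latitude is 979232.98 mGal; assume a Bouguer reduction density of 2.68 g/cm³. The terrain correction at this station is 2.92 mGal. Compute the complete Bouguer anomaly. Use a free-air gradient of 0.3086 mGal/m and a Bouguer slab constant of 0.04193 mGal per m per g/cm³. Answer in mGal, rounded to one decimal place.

86.1

Drift-corrected reading = 978727.16 − (0.274) = 978726.886 mGal
Free-air correction = 0.3086 × 3003.0 = 926.73 mGal
Free-air anomaly = 978726.886 − 979232.98 + (926.73) = 420.636 mGal
Bouguer slab correction = 0.04193 × 2.68 × 3003.0 = 337.45 mGal
Simple Bouguer anomaly = 420.636 − (337.45) = 83.186 mGal
Complete Bouguer anomaly = 83.186 + 2.92 = 86.106 mGal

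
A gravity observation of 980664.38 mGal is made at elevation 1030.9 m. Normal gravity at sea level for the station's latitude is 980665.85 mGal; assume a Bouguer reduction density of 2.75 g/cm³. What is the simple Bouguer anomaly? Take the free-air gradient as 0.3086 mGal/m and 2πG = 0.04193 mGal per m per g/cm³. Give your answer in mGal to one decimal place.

197.8

Free-air correction = 0.3086 × 1030.9 = 318.14 mGal
Free-air anomaly = 980664.38 − 980665.85 + (318.14) = 316.67 mGal
Bouguer slab correction = 0.04193 × 2.75 × 1030.9 = 118.87 mGal
Simple Bouguer anomaly = 316.67 − (118.87) = 197.80 mGal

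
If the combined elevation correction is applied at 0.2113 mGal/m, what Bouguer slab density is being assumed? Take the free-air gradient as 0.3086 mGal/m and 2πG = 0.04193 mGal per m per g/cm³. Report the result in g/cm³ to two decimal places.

2.32

0.2113 = 0.3086 − 0.04193 × ρ
ρ = (0.3086 − 0.2113) / 0.04193 = 2.32 g/cm³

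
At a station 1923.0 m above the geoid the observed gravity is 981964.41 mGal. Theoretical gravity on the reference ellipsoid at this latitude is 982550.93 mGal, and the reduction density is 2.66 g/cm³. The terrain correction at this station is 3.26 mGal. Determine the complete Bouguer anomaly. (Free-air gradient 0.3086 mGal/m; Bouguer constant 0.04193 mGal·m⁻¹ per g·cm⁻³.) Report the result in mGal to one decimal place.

-204.3

Free-air correction = 0.3086 × 1923.0 = 593.44 mGal
Free-air anomaly = 981964.41 − 982550.93 + (593.44) = 6.92 mGal
Bouguer slab correction = 0.04193 × 2.66 × 1923.0 = 214.48 mGal
Simple Bouguer anomaly = 6.92 − (214.48) = -207.56 mGal
Complete Bouguer anomaly = -207.56 + 3.26 = -204.30 mGal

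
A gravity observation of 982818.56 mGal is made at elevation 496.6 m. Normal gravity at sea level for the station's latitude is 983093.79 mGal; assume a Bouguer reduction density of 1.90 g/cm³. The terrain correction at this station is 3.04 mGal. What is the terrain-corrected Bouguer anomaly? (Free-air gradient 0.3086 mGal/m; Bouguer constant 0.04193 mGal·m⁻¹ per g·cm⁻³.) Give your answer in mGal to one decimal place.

Free-air correction = 0.3086 × 496.6 = 153.25 mGal
Free-air anomaly = 982818.56 − 983093.79 + (153.25) = -121.98 mGal
Bouguer slab correction = 0.04193 × 1.90 × 496.6 = 39.56 mGal
Simple Bouguer anomaly = -121.98 − (39.56) = -161.54 mGal
Complete Bouguer anomaly = -161.54 + 3.04 = -158.50 mGal

-158.5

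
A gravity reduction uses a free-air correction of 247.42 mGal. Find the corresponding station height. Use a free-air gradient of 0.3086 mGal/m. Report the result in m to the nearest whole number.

h = 247.42 / 0.3086 = 801.75 m

802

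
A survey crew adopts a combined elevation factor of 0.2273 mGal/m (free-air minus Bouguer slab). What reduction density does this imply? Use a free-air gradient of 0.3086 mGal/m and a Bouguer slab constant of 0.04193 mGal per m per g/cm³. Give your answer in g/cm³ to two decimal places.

0.2273 = 0.3086 − 0.04193 × ρ
ρ = (0.3086 − 0.2273) / 0.04193 = 1.94 g/cm³

1.94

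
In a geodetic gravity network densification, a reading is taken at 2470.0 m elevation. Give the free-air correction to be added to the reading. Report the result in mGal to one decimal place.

Free-air correction = 0.3086 × 2470.0 = 762.2 mGal

762.2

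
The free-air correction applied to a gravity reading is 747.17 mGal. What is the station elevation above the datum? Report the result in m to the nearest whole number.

h = 747.17 / 0.3086 = 2421.16 m

2421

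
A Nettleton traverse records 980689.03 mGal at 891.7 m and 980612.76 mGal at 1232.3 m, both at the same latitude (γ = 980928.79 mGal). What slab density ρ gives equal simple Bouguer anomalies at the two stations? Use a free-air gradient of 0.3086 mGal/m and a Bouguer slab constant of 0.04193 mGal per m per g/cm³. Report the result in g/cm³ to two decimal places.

Δg_obs = 980612.76 − 980689.03 = -76.27 mGal over Δh = 1232.3 − 891.7 = 340.6 m
Equal Bouguer anomalies ⇒ Δg_obs + (0.3086 − 0.04193ρ)·Δh = 0
0.3086 − 0.04193ρ = −Δg_obs/Δh = 0.22393
ρ = (0.3086 − 0.22393) / 0.04193 = 2.02 g/cm³

2.02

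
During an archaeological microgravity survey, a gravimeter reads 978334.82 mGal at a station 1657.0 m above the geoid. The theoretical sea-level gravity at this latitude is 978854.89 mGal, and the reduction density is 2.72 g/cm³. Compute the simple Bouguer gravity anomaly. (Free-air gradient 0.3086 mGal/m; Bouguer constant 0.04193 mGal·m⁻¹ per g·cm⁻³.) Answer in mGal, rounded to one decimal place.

Free-air correction = 0.3086 × 1657.0 = 511.35 mGal
Free-air anomaly = 978334.82 − 978854.89 + (511.35) = -8.72 mGal
Bouguer slab correction = 0.04193 × 2.72 × 1657.0 = 188.98 mGal
Simple Bouguer anomaly = -8.72 − (188.98) = -197.70 mGal

-197.7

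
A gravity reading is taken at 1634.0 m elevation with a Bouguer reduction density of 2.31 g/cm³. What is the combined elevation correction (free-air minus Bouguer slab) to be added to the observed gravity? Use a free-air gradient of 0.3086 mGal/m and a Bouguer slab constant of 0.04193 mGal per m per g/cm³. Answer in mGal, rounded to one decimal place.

346.0

Combined gradient = 0.3086 − 0.04193 × 2.31 = 0.2117417 mGal/m
Combined elevation correction = 0.2117417 × 1634.0 = 346.0 mGal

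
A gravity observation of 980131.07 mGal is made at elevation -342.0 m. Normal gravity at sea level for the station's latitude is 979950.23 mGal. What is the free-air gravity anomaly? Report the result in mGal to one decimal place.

Free-air correction = 0.3086 × -342.0 = -105.54 mGal
Free-air anomaly = 980131.07 − 979950.23 + (-105.54) = 75.30 mGal

75.3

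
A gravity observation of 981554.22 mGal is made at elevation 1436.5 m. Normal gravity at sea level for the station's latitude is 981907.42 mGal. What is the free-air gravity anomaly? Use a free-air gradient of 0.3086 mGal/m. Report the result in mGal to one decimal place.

90.1

Free-air correction = 0.3086 × 1436.5 = 443.30 mGal
Free-air anomaly = 981554.22 − 981907.42 + (443.30) = 90.10 mGal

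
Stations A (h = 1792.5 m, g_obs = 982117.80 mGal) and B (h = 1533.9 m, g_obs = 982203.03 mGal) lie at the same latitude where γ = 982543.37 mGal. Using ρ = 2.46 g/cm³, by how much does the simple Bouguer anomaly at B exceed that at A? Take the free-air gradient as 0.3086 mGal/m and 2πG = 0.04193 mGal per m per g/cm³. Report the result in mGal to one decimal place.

32.1

Δg_SB(A) = 982117.80 − 982543.37 + 0.3086×1792.5 − 0.04193×2.46×1792.5 = -57.30 mGal
Δg_SB(B) = 982203.03 − 982543.37 + 0.3086×1533.9 − 0.04193×2.46×1533.9 = -25.20 mGal
Difference = -25.20 − (-57.30) = 32.10 mGal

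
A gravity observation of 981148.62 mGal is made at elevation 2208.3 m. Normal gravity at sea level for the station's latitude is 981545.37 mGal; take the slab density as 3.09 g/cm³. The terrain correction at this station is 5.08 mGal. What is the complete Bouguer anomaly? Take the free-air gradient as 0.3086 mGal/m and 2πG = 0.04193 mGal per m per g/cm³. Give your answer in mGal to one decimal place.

3.7

Free-air correction = 0.3086 × 2208.3 = 681.48 mGal
Free-air anomaly = 981148.62 − 981545.37 + (681.48) = 284.73 mGal
Bouguer slab correction = 0.04193 × 3.09 × 2208.3 = 286.12 mGal
Simple Bouguer anomaly = 284.73 − (286.12) = -1.39 mGal
Complete Bouguer anomaly = -1.39 + 5.08 = 3.69 mGal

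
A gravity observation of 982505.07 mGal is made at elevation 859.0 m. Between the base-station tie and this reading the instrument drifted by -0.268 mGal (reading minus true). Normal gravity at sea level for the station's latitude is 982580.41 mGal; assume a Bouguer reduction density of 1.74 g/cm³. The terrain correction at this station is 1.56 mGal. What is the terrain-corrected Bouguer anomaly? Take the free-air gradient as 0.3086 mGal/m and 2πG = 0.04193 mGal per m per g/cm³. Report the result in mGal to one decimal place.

Drift-corrected reading = 982505.07 − (-0.268) = 982505.338 mGal
Free-air correction = 0.3086 × 859.0 = 265.09 mGal
Free-air anomaly = 982505.338 − 982580.41 + (265.09) = 190.018 mGal
Bouguer slab correction = 0.04193 × 1.74 × 859.0 = 62.67 mGal
Simple Bouguer anomaly = 190.018 − (62.67) = 127.348 mGal
Complete Bouguer anomaly = 127.348 + 1.56 = 128.908 mGal

128.9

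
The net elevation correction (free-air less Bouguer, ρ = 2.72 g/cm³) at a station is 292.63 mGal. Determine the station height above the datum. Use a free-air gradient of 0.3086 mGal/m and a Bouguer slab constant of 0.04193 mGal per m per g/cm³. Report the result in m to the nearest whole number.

1504

Combined gradient = 0.3086 − 0.04193 × 2.72 = 0.1945504 mGal/m
h = 292.63 / 0.1945504 = 1504.13 m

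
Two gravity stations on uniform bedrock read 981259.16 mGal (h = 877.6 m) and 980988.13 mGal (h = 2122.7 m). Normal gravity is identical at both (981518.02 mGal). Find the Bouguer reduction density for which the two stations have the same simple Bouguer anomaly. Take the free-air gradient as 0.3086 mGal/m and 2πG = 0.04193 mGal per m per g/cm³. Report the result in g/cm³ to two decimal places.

Δg_obs = 980988.13 − 981259.16 = -271.03 mGal over Δh = 2122.7 − 877.6 = 1245.1 m
Equal Bouguer anomalies ⇒ Δg_obs + (0.3086 − 0.04193ρ)·Δh = 0
0.3086 − 0.04193ρ = −Δg_obs/Δh = 0.21768
ρ = (0.3086 − 0.21768) / 0.04193 = 2.17 g/cm³

2.17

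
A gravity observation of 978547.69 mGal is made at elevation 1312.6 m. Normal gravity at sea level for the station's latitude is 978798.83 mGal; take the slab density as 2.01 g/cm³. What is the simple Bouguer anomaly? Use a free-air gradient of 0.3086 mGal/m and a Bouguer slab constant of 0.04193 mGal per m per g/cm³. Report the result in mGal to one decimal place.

Free-air correction = 0.3086 × 1312.6 = 405.07 mGal
Free-air anomaly = 978547.69 − 978798.83 + (405.07) = 153.93 mGal
Bouguer slab correction = 0.04193 × 2.01 × 1312.6 = 110.63 mGal
Simple Bouguer anomaly = 153.93 − (110.63) = 43.30 mGal

43.3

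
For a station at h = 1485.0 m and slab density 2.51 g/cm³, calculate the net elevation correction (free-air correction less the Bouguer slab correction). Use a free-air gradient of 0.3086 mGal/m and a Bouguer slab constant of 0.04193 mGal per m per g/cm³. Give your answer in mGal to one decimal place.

302.0

Combined gradient = 0.3086 − 0.04193 × 2.51 = 0.2033557 mGal/m
Combined elevation correction = 0.2033557 × 1485.0 = 302.0 mGal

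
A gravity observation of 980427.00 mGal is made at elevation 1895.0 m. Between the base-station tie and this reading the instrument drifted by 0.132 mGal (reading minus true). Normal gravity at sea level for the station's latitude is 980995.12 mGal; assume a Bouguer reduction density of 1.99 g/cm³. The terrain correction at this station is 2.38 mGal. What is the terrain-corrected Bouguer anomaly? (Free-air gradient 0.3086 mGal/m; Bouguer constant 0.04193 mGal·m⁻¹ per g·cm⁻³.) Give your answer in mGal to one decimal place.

-139.2

Drift-corrected reading = 980427.00 − (0.132) = 980426.868 mGal
Free-air correction = 0.3086 × 1895.0 = 584.80 mGal
Free-air anomaly = 980426.868 − 980995.12 + (584.80) = 16.548 mGal
Bouguer slab correction = 0.04193 × 1.99 × 1895.0 = 158.12 mGal
Simple Bouguer anomaly = 16.548 − (158.12) = -141.572 mGal
Complete Bouguer anomaly = -141.572 + 2.38 = -139.192 mGal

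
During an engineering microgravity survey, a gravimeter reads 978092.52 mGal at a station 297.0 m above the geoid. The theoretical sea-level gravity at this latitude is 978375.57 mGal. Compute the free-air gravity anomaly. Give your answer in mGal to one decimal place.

Free-air correction = 0.3086 × 297.0 = 91.65 mGal
Free-air anomaly = 978092.52 − 978375.57 + (91.65) = -191.40 mGal

-191.4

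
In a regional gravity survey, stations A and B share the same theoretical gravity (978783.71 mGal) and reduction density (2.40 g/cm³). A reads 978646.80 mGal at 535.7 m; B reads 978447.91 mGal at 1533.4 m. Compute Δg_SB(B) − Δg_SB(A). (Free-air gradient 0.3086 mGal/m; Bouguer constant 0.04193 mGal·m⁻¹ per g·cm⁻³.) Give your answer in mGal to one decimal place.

Δg_SB(A) = 978646.80 − 978783.71 + 0.3086×535.7 − 0.04193×2.40×535.7 = -25.50 mGal
Δg_SB(B) = 978447.91 − 978783.71 + 0.3086×1533.4 − 0.04193×2.40×1533.4 = -16.90 mGal
Difference = -16.90 − (-25.50) = 8.60 mGal

8.6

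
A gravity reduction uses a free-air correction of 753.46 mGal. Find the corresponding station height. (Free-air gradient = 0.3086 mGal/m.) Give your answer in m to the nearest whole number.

h = 753.46 / 0.3086 = 2441.54 m

2442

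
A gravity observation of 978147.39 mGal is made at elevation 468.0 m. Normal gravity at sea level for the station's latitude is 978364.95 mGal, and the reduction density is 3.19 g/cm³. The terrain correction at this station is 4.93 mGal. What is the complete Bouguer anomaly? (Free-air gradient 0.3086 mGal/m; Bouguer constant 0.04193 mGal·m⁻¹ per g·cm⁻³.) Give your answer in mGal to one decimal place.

Free-air correction = 0.3086 × 468.0 = 144.42 mGal
Free-air anomaly = 978147.39 − 978364.95 + (144.42) = -73.14 mGal
Bouguer slab correction = 0.04193 × 3.19 × 468.0 = 62.60 mGal
Simple Bouguer anomaly = -73.14 − (62.60) = -135.74 mGal
Complete Bouguer anomaly = -135.74 + 4.93 = -130.81 mGal

-130.8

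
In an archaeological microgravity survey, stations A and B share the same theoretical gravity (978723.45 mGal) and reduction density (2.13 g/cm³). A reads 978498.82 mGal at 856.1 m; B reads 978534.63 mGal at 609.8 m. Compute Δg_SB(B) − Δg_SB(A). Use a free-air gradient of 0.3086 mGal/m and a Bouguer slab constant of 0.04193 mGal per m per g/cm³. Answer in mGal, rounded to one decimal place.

-18.2

Δg_SB(A) = 978498.82 − 978723.45 + 0.3086×856.1 − 0.04193×2.13×856.1 = -36.90 mGal
Δg_SB(B) = 978534.63 − 978723.45 + 0.3086×609.8 − 0.04193×2.13×609.8 = -55.10 mGal
Difference = -55.10 − (-36.90) = -18.20 mGal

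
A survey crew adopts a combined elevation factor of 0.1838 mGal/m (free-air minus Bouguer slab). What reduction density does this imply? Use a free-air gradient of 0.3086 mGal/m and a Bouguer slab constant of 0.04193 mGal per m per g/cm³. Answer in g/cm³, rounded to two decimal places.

0.1838 = 0.3086 − 0.04193 × ρ
ρ = (0.3086 − 0.1838) / 0.04193 = 2.98 g/cm³

2.98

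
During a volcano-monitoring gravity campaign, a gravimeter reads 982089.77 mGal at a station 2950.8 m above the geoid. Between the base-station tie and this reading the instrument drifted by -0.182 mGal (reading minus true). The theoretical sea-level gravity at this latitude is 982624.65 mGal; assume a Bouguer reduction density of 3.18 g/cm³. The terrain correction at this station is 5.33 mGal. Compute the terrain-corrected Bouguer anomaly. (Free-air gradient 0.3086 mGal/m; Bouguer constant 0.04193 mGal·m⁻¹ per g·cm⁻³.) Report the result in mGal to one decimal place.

-12.2

Drift-corrected reading = 982089.77 − (-0.182) = 982089.952 mGal
Free-air correction = 0.3086 × 2950.8 = 910.62 mGal
Free-air anomaly = 982089.952 − 982624.65 + (910.62) = 375.922 mGal
Bouguer slab correction = 0.04193 × 3.18 × 2950.8 = 393.45 mGal
Simple Bouguer anomaly = 375.922 − (393.45) = -17.528 mGal
Complete Bouguer anomaly = -17.528 + 5.33 = -12.198 mGal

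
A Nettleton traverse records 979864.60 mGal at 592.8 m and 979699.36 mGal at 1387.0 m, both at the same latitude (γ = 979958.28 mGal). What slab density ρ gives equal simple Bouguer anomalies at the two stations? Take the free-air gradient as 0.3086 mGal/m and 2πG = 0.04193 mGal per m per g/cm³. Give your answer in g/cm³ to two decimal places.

2.40

Δg_obs = 979699.36 − 979864.60 = -165.24 mGal over Δh = 1387.0 − 592.8 = 794.2 m
Equal Bouguer anomalies ⇒ Δg_obs + (0.3086 − 0.04193ρ)·Δh = 0
0.3086 − 0.04193ρ = −Δg_obs/Δh = 0.20806
ρ = (0.3086 − 0.20806) / 0.04193 = 2.40 g/cm³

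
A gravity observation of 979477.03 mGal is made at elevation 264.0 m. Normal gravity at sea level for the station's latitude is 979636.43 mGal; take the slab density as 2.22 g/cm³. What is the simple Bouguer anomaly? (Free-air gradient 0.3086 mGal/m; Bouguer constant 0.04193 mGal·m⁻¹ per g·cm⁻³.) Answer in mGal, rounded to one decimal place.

-102.5

Free-air correction = 0.3086 × 264.0 = 81.47 mGal
Free-air anomaly = 979477.03 − 979636.43 + (81.47) = -77.93 mGal
Bouguer slab correction = 0.04193 × 2.22 × 264.0 = 24.57 mGal
Simple Bouguer anomaly = -77.93 − (24.57) = -102.50 mGal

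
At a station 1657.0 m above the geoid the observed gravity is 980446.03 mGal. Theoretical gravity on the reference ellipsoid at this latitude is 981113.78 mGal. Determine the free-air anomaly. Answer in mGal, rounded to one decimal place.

Free-air correction = 0.3086 × 1657.0 = 511.35 mGal
Free-air anomaly = 980446.03 − 981113.78 + (511.35) = -156.40 mGal

-156.4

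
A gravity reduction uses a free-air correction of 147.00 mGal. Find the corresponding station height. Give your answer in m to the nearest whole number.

476

h = 147.00 / 0.3086 = 476.34 m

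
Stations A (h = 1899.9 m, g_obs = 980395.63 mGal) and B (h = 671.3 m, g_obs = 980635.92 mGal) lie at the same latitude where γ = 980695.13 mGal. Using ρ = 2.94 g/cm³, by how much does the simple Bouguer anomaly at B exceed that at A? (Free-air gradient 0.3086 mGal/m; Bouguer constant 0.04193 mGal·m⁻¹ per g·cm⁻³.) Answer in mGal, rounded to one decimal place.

Δg_SB(A) = 980395.63 − 980695.13 + 0.3086×1899.9 − 0.04193×2.94×1899.9 = 52.60 mGal
Δg_SB(B) = 980635.92 − 980695.13 + 0.3086×671.3 − 0.04193×2.94×671.3 = 65.20 mGal
Difference = 65.20 − (52.60) = 12.60 mGal

12.6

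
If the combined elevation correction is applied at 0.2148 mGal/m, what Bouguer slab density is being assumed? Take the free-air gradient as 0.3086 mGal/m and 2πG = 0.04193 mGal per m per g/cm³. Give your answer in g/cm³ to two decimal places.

2.24

0.2148 = 0.3086 − 0.04193 × ρ
ρ = (0.3086 − 0.2148) / 0.04193 = 2.24 g/cm³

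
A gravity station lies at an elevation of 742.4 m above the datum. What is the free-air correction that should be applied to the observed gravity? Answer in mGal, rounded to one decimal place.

Free-air correction = 0.3086 × 742.4 = 229.1 mGal

229.1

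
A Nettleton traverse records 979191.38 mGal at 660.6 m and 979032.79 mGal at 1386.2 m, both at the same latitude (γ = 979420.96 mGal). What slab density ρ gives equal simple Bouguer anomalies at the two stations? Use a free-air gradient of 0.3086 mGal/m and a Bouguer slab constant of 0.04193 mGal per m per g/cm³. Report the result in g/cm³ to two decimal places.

2.15

Δg_obs = 979032.79 − 979191.38 = -158.59 mGal over Δh = 1386.2 − 660.6 = 725.6 m
Equal Bouguer anomalies ⇒ Δg_obs + (0.3086 − 0.04193ρ)·Δh = 0
0.3086 − 0.04193ρ = −Δg_obs/Δh = 0.21856
ρ = (0.3086 − 0.21856) / 0.04193 = 2.15 g/cm³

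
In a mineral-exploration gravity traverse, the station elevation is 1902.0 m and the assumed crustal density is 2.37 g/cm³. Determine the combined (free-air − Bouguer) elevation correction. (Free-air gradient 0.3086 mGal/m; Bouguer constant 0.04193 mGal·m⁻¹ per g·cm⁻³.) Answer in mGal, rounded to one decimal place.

Combined gradient = 0.3086 − 0.04193 × 2.37 = 0.2092259 mGal/m
Combined elevation correction = 0.2092259 × 1902.0 = 397.9 mGal

397.9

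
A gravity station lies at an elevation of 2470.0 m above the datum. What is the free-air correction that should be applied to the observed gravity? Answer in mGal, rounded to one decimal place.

762.2

Free-air correction = 0.3086 × 2470.0 = 762.2 mGal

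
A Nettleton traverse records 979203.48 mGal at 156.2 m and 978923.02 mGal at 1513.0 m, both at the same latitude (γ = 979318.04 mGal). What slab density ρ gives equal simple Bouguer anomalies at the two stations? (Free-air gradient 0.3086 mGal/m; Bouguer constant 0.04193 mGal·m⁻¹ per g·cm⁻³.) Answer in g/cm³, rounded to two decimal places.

2.43

Δg_obs = 978923.02 − 979203.48 = -280.46 mGal over Δh = 1513.0 − 156.2 = 1356.8 m
Equal Bouguer anomalies ⇒ Δg_obs + (0.3086 − 0.04193ρ)·Δh = 0
0.3086 − 0.04193ρ = −Δg_obs/Δh = 0.20671
ρ = (0.3086 − 0.20671) / 0.04193 = 2.43 g/cm³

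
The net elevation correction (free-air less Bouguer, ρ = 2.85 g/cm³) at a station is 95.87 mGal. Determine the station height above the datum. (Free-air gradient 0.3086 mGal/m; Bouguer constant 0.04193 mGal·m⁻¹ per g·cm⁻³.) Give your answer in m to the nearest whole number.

Combined gradient = 0.3086 − 0.04193 × 2.85 = 0.1890995 mGal/m
h = 95.87 / 0.1890995 = 506.98 m

507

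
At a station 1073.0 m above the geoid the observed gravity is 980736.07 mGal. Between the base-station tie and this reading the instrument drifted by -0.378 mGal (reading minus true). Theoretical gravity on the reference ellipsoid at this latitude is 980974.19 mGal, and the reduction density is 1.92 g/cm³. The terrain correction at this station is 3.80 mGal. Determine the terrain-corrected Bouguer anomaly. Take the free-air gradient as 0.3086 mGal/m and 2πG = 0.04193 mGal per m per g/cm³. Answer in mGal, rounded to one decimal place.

Drift-corrected reading = 980736.07 − (-0.378) = 980736.448 mGal
Free-air correction = 0.3086 × 1073.0 = 331.13 mGal
Free-air anomaly = 980736.448 − 980974.19 + (331.13) = 93.388 mGal
Bouguer slab correction = 0.04193 × 1.92 × 1073.0 = 86.38 mGal
Simple Bouguer anomaly = 93.388 − (86.38) = 7.008 mGal
Complete Bouguer anomaly = 7.008 + 3.80 = 10.808 mGal

10.8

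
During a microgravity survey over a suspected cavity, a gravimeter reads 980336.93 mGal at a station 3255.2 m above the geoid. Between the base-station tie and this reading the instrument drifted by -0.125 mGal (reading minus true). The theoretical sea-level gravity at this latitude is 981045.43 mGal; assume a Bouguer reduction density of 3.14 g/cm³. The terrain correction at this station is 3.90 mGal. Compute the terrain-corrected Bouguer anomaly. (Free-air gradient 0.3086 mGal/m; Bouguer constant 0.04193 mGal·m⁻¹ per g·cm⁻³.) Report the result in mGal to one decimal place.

-128.5

Drift-corrected reading = 980336.93 − (-0.125) = 980337.055 mGal
Free-air correction = 0.3086 × 3255.2 = 1004.55 mGal
Free-air anomaly = 980337.055 − 981045.43 + (1004.55) = 296.175 mGal
Bouguer slab correction = 0.04193 × 3.14 × 3255.2 = 428.58 mGal
Simple Bouguer anomaly = 296.175 − (428.58) = -132.405 mGal
Complete Bouguer anomaly = -132.405 + 3.90 = -128.505 mGal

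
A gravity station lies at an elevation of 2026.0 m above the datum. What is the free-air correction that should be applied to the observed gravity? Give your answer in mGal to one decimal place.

Free-air correction = 0.3086 × 2026.0 = 625.2 mGal

625.2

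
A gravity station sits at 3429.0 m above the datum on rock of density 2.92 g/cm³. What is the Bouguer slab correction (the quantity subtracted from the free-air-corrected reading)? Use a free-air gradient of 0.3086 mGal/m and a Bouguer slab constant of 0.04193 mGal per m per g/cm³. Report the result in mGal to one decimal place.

419.8

Bouguer slab correction = 0.04193 × 2.92 × 3429.0 = 419.8 mGal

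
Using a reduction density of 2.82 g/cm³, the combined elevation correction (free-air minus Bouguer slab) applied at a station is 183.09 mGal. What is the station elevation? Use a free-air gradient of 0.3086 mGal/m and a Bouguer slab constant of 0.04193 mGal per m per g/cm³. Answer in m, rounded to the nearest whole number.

962

Combined gradient = 0.3086 − 0.04193 × 2.82 = 0.1903574 mGal/m
h = 183.09 / 0.1903574 = 961.82 m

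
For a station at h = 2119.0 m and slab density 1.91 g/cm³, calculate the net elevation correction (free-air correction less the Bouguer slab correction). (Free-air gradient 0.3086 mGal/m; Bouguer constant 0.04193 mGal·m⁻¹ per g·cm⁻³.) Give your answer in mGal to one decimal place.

Combined gradient = 0.3086 − 0.04193 × 1.91 = 0.2285137 mGal/m
Combined elevation correction = 0.2285137 × 2119.0 = 484.2 mGal

484.2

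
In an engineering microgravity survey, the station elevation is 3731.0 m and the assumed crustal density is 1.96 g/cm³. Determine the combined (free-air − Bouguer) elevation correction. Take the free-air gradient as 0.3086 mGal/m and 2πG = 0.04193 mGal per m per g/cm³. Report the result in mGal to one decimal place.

Combined gradient = 0.3086 − 0.04193 × 1.96 = 0.2264172 mGal/m
Combined elevation correction = 0.2264172 × 3731.0 = 844.8 mGal

844.8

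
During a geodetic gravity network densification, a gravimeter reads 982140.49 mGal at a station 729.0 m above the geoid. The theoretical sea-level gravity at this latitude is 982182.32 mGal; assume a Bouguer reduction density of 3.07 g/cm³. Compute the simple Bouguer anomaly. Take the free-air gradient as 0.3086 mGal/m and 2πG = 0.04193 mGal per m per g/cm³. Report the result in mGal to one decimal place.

89.3

Free-air correction = 0.3086 × 729.0 = 224.97 mGal
Free-air anomaly = 982140.49 − 982182.32 + (224.97) = 183.14 mGal
Bouguer slab correction = 0.04193 × 3.07 × 729.0 = 93.84 mGal
Simple Bouguer anomaly = 183.14 − (93.84) = 89.30 mGal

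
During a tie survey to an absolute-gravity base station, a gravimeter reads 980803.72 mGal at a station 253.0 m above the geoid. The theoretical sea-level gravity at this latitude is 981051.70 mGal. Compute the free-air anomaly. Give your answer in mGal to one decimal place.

-169.9

Free-air correction = 0.3086 × 253.0 = 78.08 mGal
Free-air anomaly = 980803.72 − 981051.70 + (78.08) = -169.90 mGal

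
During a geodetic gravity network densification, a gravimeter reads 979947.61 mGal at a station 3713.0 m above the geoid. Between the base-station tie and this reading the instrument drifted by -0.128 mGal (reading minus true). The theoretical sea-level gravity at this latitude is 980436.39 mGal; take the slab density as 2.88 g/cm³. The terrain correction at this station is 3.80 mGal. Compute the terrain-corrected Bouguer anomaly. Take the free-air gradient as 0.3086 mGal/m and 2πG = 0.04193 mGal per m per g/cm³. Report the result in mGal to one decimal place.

212.6

Drift-corrected reading = 979947.61 − (-0.128) = 979947.738 mGal
Free-air correction = 0.3086 × 3713.0 = 1145.83 mGal
Free-air anomaly = 979947.738 − 980436.39 + (1145.83) = 657.178 mGal
Bouguer slab correction = 0.04193 × 2.88 × 3713.0 = 448.38 mGal
Simple Bouguer anomaly = 657.178 − (448.38) = 208.798 mGal
Complete Bouguer anomaly = 208.798 + 3.80 = 212.598 mGal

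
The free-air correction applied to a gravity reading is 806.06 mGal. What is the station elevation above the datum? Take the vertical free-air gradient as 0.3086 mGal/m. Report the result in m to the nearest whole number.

2612

h = 806.06 / 0.3086 = 2611.99 m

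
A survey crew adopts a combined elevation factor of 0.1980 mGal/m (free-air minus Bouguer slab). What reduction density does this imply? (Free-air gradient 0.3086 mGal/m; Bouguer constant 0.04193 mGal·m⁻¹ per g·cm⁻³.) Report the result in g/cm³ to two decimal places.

0.1980 = 0.3086 − 0.04193 × ρ
ρ = (0.3086 − 0.1980) / 0.04193 = 2.64 g/cm³

2.64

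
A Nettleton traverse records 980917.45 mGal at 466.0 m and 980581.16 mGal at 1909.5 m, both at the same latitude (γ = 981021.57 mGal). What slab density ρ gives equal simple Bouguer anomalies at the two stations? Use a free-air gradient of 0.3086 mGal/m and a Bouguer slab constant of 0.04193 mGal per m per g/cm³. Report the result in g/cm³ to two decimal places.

Δg_obs = 980581.16 − 980917.45 = -336.29 mGal over Δh = 1909.5 − 466.0 = 1443.5 m
Equal Bouguer anomalies ⇒ Δg_obs + (0.3086 − 0.04193ρ)·Δh = 0
0.3086 − 0.04193ρ = −Δg_obs/Δh = 0.23297
ρ = (0.3086 − 0.23297) / 0.04193 = 1.80 g/cm³

1.80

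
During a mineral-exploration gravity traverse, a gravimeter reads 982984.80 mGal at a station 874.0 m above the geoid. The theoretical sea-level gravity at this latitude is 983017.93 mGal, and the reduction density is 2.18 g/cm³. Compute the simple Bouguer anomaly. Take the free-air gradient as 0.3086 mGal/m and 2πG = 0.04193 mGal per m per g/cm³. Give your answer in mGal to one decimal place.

156.7

Free-air correction = 0.3086 × 874.0 = 269.72 mGal
Free-air anomaly = 982984.80 − 983017.93 + (269.72) = 236.59 mGal
Bouguer slab correction = 0.04193 × 2.18 × 874.0 = 79.89 mGal
Simple Bouguer anomaly = 236.59 − (79.89) = 156.70 mGal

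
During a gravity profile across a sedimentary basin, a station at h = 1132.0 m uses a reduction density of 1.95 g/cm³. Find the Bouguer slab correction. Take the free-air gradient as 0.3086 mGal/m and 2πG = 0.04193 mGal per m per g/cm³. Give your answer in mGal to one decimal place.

92.6

Bouguer slab correction = 0.04193 × 1.95 × 1132.0 = 92.6 mGal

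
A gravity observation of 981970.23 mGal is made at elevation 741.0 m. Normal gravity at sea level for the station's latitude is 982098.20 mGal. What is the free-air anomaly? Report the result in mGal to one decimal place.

100.7

Free-air correction = 0.3086 × 741.0 = 228.67 mGal
Free-air anomaly = 981970.23 − 982098.20 + (228.67) = 100.70 mGal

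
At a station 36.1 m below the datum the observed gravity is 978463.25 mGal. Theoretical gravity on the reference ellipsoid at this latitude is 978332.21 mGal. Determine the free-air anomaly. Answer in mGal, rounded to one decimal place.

119.9

Free-air correction = 0.3086 × -36.1 = -11.14 mGal
Free-air anomaly = 978463.25 − 978332.21 + (-11.14) = 119.90 mGal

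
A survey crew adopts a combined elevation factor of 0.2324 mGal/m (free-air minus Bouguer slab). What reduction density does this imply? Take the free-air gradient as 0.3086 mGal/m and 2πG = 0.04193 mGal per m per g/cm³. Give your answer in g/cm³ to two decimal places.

0.2324 = 0.3086 − 0.04193 × ρ
ρ = (0.3086 − 0.2324) / 0.04193 = 1.82 g/cm³

1.82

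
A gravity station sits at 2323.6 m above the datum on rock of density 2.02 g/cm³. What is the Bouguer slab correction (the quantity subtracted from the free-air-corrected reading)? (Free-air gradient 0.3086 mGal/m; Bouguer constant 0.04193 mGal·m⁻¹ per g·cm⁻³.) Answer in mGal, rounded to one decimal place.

Bouguer slab correction = 0.04193 × 2.02 × 2323.6 = 196.8 mGal

196.8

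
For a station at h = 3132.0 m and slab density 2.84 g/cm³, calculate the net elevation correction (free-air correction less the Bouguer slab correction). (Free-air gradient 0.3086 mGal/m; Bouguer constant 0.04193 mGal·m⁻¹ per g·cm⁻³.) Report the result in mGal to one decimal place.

593.6

Combined gradient = 0.3086 − 0.04193 × 2.84 = 0.1895188 mGal/m
Combined elevation correction = 0.1895188 × 3132.0 = 593.6 mGal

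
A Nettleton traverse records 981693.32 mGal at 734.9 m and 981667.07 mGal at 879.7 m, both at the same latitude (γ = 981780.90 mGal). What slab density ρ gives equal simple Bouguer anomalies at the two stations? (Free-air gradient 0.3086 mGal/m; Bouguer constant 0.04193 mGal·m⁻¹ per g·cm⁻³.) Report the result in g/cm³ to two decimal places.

Δg_obs = 981667.07 − 981693.32 = -26.25 mGal over Δh = 879.7 − 734.9 = 144.8 m
Equal Bouguer anomalies ⇒ Δg_obs + (0.3086 − 0.04193ρ)·Δh = 0
0.3086 − 0.04193ρ = −Δg_obs/Δh = 0.18128
ρ = (0.3086 − 0.18128) / 0.04193 = 3.04 g/cm³

3.04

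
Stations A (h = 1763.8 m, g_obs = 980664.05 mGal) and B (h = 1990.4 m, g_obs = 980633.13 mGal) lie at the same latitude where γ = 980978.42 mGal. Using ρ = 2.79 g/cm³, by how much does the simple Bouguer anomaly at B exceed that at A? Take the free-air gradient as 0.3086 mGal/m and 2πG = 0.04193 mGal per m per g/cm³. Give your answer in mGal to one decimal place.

12.5

Δg_SB(A) = 980664.05 − 980978.42 + 0.3086×1763.8 − 0.04193×2.79×1763.8 = 23.60 mGal
Δg_SB(B) = 980633.13 − 980978.42 + 0.3086×1990.4 − 0.04193×2.79×1990.4 = 36.10 mGal
Difference = 36.10 − (23.60) = 12.50 mGal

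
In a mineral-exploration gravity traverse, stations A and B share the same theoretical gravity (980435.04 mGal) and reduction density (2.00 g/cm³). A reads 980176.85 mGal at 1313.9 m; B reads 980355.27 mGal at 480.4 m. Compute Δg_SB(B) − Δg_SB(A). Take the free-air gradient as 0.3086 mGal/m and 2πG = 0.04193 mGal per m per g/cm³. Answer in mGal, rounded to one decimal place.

Δg_SB(A) = 980176.85 − 980435.04 + 0.3086×1313.9 − 0.04193×2.00×1313.9 = 37.10 mGal
Δg_SB(B) = 980355.27 − 980435.04 + 0.3086×480.4 − 0.04193×2.00×480.4 = 28.20 mGal
Difference = 28.20 − (37.10) = -8.90 mGal

-8.9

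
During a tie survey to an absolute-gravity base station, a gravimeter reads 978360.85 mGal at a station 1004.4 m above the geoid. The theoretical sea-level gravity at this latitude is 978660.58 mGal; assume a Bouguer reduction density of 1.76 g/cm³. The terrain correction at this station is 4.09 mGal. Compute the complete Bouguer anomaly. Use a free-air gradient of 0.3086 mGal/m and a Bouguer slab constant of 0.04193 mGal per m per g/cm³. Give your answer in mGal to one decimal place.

Free-air correction = 0.3086 × 1004.4 = 309.96 mGal
Free-air anomaly = 978360.85 − 978660.58 + (309.96) = 10.23 mGal
Bouguer slab correction = 0.04193 × 1.76 × 1004.4 = 74.12 mGal
Simple Bouguer anomaly = 10.23 − (74.12) = -63.89 mGal
Complete Bouguer anomaly = -63.89 + 4.09 = -59.80 mGal

-59.8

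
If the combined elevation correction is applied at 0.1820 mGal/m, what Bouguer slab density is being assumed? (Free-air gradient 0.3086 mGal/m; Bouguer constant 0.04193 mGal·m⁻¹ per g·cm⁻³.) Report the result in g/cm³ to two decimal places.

0.1820 = 0.3086 − 0.04193 × ρ
ρ = (0.3086 − 0.1820) / 0.04193 = 3.02 g/cm³

3.02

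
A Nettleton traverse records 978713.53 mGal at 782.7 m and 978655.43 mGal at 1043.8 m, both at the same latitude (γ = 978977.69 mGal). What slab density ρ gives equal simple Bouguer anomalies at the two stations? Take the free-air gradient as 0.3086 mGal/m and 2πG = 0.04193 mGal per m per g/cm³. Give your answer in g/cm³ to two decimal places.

2.05

Δg_obs = 978655.43 − 978713.53 = -58.10 mGal over Δh = 1043.8 − 782.7 = 261.1 m
Equal Bouguer anomalies ⇒ Δg_obs + (0.3086 − 0.04193ρ)·Δh = 0
0.3086 − 0.04193ρ = −Δg_obs/Δh = 0.22252
ρ = (0.3086 − 0.22252) / 0.04193 = 2.05 g/cm³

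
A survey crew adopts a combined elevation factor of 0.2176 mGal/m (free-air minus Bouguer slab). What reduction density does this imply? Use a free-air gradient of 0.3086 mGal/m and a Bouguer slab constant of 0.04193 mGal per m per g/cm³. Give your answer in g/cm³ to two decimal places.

0.2176 = 0.3086 − 0.04193 × ρ
ρ = (0.3086 − 0.2176) / 0.04193 = 2.17 g/cm³

2.17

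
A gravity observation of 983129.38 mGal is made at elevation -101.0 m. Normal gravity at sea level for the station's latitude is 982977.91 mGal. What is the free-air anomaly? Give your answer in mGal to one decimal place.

120.3

Free-air correction = 0.3086 × -101.0 = -31.17 mGal
Free-air anomaly = 983129.38 − 982977.91 + (-31.17) = 120.30 mGal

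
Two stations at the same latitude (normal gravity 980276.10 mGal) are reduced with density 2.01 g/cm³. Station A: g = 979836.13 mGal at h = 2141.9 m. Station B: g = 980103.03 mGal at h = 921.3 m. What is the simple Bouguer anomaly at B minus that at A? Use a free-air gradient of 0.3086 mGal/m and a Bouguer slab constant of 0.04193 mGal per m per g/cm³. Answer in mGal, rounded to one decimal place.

Δg_SB(A) = 979836.13 − 980276.10 + 0.3086×2141.9 − 0.04193×2.01×2141.9 = 40.50 mGal
Δg_SB(B) = 980103.03 − 980276.10 + 0.3086×921.3 − 0.04193×2.01×921.3 = 33.60 mGal
Difference = 33.60 − (40.50) = -6.90 mGal

-6.9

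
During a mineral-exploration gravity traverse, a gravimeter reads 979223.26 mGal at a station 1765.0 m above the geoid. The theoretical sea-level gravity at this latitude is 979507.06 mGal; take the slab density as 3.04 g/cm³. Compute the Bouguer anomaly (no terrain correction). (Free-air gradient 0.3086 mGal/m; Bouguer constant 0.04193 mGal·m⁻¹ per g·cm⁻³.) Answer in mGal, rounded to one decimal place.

35.9

Free-air correction = 0.3086 × 1765.0 = 544.68 mGal
Free-air anomaly = 979223.26 − 979507.06 + (544.68) = 260.88 mGal
Bouguer slab correction = 0.04193 × 3.04 × 1765.0 = 224.98 mGal
Simple Bouguer anomaly = 260.88 − (224.98) = 35.90 mGal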